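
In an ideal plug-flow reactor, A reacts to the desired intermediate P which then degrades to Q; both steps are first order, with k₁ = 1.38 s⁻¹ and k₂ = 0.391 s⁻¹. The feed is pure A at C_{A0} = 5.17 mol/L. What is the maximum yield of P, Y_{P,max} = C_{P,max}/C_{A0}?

Evaluating C_P at τ_opt = ln(k₂/k₁)/(k₂−k₁) gives C_{P,max}/C_{A0} = (k₁/k₂)^[k₂/(k₂−k₁)].
= (1.38/0.391)^(0.391/(0.391−1.38)) = (3.529)^(-0.3953) = 0.6074.

0.607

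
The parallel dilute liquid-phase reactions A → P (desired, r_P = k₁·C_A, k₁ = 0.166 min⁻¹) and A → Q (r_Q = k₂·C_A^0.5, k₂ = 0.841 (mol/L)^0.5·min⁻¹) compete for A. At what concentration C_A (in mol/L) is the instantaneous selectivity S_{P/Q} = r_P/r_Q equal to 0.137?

S_{P/Q} = (k₁/k₂)·C_A^0.5 ⇒ C_A = (S·k₂/k₁)^(2).
= (0.137×0.841/0.166)^(2) = (0.6941)^(2) = 0.482 mol/L.

0.482 mol/L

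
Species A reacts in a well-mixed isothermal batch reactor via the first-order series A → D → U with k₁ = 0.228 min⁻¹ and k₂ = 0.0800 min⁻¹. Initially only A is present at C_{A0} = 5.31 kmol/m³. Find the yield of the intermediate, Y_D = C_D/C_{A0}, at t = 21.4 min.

0.266

Solving the coupled first-order balances gives C_D(t) = [k₁/(k₂−k₁)]·C_{A0}·(e^(−k₁t) − e^(−k₂t)).
e^(−k₁t) = e^(−0.228×21.4) = e^(−4.879) = 0.007603; e^(−k₂t) = e^(−1.712) = 0.1805.
C_D = 0.228×5.31/(0.0800−0.228) × (0.007603−0.1805) = (-8.180)×(-0.1729) = 1.414 kmol/m³.
Y_D = C_D/C_{A0} = 1.414/5.31 = 0.266.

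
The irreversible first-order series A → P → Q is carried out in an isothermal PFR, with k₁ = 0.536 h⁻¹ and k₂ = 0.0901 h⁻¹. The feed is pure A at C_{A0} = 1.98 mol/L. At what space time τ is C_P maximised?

4.00 h

The intermediate peaks when r₁ = r₂, i.e. k₁e^(−k₁τ) = k₂e^(−k₂τ), giving τ_opt = ln(k₂/k₁)/(k₂−k₁).
= ln(0.0901/0.536)/(0.0901−0.536) = ln(0.1681)/-0.4459 = -1.783/-0.4459 = 4.00 h.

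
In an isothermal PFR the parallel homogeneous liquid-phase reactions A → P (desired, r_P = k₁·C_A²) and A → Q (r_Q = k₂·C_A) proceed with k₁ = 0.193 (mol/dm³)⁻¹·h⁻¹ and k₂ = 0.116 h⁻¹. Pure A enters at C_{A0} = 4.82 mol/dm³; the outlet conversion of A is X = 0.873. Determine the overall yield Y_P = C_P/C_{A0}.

C_A = C_{A0}(1−X) = 0.6121 mol/dm³.
Along a PFR/batch, dC_Q/dC_A = −r_Q/(r_P+r_Q) = −k₂/(k₂+k₁·C_A).
Integrating from C_{A0} to C_A: C_Q = (0.116/0.193)·ln[(0.116+0.193·4.82)/(0.116+0.193·0.612)] = 0.6010·ln(1.046/0.2341) = 0.8998 mol/dm³.
Then C_P = (C_{A0}−C_A) − C_Q = 4.208 − 0.8998 = 3.308 mol/dm³.
Y_P = C_P/C_{A0} = 3.308/4.82 = 0.686.

0.686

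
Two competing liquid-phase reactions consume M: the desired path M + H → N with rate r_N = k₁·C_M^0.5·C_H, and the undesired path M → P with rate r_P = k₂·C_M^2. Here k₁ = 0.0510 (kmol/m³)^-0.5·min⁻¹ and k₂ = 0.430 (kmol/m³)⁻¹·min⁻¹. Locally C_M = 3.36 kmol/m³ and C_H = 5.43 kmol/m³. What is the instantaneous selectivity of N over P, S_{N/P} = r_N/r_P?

S_{N/P} = r_N/r_P = (k₁·C_M^0.5·C_H)/(k₂·C_M^2) = (k₁/k₂)·C_M^-1.5·C_H.
= (0.0510×3.360^0.5×5.430) / (0.430×3.360^2) = 0.5076/4.855 = 0.105.

0.105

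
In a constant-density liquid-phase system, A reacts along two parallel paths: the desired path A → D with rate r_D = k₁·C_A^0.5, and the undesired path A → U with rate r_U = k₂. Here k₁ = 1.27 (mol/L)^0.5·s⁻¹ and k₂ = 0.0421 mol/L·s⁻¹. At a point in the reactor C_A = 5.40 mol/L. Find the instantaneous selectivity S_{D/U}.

70.1

S_{D/U} = r_D/r_U = (k₁·C_A^0.5)/(k₂) = (k₁/k₂)·C_A^0.5.
= (1.27×5.400^0.5) / (0.0421) = 2.951/0.04210 = 70.1.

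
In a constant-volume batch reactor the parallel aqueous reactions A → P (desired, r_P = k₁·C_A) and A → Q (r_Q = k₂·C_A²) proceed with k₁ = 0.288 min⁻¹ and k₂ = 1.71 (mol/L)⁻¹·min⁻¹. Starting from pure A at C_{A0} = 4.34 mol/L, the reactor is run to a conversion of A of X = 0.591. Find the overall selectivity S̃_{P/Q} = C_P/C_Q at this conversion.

0.0585

C_A = C_{A0}(1−X) = 1.775 mol/L.
Along a PFR/batch, dC_P/dC_A = −r_P/(r_P+r_Q) = −k₁/(k₁+k₂·C_A).
Integrating from C_{A0} to C_A: C_P = (0.288/1.71)·ln[(0.288+1.71·4.34)/(0.288+1.71·1.78)] = 0.1684·ln(7.709/3.323) = 0.1417 mol/L.
C_Q = (C_{A0}−C_A)−C_P = 2.423 mol/L; S̃_{P/Q} = 0.1417/2.423 = 0.0585.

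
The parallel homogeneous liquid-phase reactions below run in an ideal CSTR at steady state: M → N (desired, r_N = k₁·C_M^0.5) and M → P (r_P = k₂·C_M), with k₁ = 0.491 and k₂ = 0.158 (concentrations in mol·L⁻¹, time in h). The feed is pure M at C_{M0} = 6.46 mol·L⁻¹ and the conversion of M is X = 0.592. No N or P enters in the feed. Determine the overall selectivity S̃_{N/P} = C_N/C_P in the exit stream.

Exit C_M = C_{M0}(1−X) = 6.46×0.408 = 2.636 mol·L⁻¹.
Rates in a CSTR are evaluated at the outlet concentration: r_N = 0.491×2.636^0.5 = 0.7971, r_P = 0.158×2.636 = 0.4164.
Overall selectivity = C_N/C_P = r_Nτ/(r_Pτ) = r_N/r_P = 1.91.

1.91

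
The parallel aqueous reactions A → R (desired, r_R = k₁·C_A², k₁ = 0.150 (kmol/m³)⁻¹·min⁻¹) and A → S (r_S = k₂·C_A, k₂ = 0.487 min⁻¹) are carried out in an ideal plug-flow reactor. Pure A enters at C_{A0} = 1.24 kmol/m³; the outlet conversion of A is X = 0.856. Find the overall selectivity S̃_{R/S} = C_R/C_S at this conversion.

C_A = C_{A0}(1−X) = 0.1786 kmol/m³.
Along a PFR/batch, dC_S/dC_A = −r_S/(r_R+r_S) = −k₂/(k₂+k₁·C_A).
Integrating from C_{A0} to C_A: C_S = (0.487/0.150)·ln[(0.487+0.150·1.24)/(0.487+0.150·0.179)] = 3.247·ln(0.6730/0.5138) = 0.8764 kmol/m³.
Then C_R = (C_{A0}−C_A) − C_S = 1.061 − 0.8764 = 0.1850 kmol/m³.
S̃_{R/S} = C_R/C_S = 0.1850/0.8764 = 0.211.

0.211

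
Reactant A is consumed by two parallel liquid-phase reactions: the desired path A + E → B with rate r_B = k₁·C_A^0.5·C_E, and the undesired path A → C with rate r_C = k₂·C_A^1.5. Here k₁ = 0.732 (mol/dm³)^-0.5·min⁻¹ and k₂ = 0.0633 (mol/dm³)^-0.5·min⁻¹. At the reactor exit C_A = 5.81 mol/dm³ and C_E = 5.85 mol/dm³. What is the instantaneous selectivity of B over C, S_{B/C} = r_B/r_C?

S_{B/C} = r_B/r_C = (k₁·C_A^0.5·C_E)/(k₂·C_A^1.5) = (k₁/k₂)·C_A⁻¹·C_E.
= (0.732×5.810^0.5×5.850) / (0.0633×5.810^1.5) = 10.32/0.8865 = 11.6.

11.6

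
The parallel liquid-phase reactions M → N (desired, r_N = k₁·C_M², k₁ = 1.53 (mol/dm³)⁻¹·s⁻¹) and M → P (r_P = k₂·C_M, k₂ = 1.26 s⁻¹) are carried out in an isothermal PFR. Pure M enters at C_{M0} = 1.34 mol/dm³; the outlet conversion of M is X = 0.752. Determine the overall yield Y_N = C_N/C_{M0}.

C_M = C_{M0}(1−X) = 0.3323 mol/dm³.
Along a PFR/batch, dC_P/dC_M = −r_P/(r_N+r_P) = −k₂/(k₂+k₁·C_M).
Integrating from C_{M0} to C_M: C_P = (1.26/1.53)·ln[(1.26+1.53·1.34)/(1.26+1.53·0.332)] = 0.8235·ln(3.310/1.768) = 0.5163 mol/dm³.
Then C_N = (C_{M0}−C_M) − C_P = 1.008 − 0.5163 = 0.4914 mol/dm³.
Y_N = C_N/C_{M0} = 0.4914/1.34 = 0.367.

0.367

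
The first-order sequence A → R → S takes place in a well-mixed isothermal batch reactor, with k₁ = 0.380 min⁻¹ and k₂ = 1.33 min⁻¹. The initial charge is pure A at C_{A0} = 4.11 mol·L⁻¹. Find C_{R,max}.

Evaluating C_R at t_opt = ln(k₂/k₁)/(k₂−k₁) gives C_{R,max}/C_{A0} = (k₁/k₂)^[k₂/(k₂−k₁)].
= (0.380/1.33)^(1.33/(1.33−0.380)) = (0.2857)^(1.400) = 0.1731.
C_{R,max} = 0.1731×4.11 = 0.711 mol·L⁻¹.

0.711 mol·L⁻¹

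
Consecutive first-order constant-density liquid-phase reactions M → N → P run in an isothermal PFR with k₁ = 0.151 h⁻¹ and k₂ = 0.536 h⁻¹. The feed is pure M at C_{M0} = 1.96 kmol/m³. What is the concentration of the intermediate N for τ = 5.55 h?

0.293 kmol/m³

For first-order series with pure M initially, C_N(τ) = k₁C_{M0}/(k₂−k₁)·(e^(−k₁τ) − e^(−k₂τ)).
e^(−k₁τ) = e^(−0.151×5.55) = e^(−0.8380) = 0.4326; e^(−k₂τ) = e^(−2.975) = 0.05106.
C_N = 0.151×1.96/(0.536−0.151) × (0.4326−0.05106) = 0.7687×0.3815 = 0.2933 kmol/m³.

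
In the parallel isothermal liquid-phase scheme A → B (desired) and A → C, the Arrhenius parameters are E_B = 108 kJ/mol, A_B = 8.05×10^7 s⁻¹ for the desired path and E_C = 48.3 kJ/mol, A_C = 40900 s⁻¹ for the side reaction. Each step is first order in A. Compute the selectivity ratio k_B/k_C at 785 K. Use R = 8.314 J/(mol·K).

Since both paths have the same order in A, the concentration cancels and S_{B/C} = k_B/k_C = (A_B/A_C)·exp[(E_C−E_B)/(RT)].
(E_C−E_B)/(RT) = (48.3−108)×10³/(8.314×785) = -59700/6526 = -9.147.
k_B/k_C = (8.05×10^7/40900)·exp(-9.147) = 1968 × 1.065×10^-4 = 0.210.

0.210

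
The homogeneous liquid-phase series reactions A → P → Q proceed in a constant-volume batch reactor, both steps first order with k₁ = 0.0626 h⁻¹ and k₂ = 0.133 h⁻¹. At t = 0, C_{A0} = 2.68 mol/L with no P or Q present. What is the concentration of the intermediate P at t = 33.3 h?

0.268 mol/L

Solving the coupled first-order balances gives C_P(t) = [k₁/(k₂−k₁)]·C_{A0}·(e^(−k₁t) − e^(−k₂t)).
e^(−k₁t) = e^(−0.0626×33.3) = e^(−2.085) = 0.1244; e^(−k₂t) = e^(−4.429) = 0.01193.
C_P = 0.0626×2.68/(0.133−0.0626) × (0.1244−0.01193) = 2.383×0.1124 = 0.2679 mol/L.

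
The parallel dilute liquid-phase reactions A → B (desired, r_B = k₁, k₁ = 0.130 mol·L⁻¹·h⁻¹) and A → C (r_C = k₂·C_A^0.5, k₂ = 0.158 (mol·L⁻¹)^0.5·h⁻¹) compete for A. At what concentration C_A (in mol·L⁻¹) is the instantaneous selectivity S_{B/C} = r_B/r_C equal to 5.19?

0.0251 mol·L⁻¹

S_{B/C} = (k₁/k₂)·C_A^-0.5 ⇒ C_A = (S·k₂/k₁)^(-2).
= (5.19×0.158/0.130)^(-2) = (6.308)^(-2) = 0.0251 mol·L⁻¹.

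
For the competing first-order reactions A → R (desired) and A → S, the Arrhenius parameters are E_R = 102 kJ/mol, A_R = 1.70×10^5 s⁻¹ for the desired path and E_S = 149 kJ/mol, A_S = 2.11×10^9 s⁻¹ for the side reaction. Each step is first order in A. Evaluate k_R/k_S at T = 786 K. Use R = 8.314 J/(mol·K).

0.107

Since both paths have the same order in A, the concentration cancels and S_{R/S} = k_R/k_S = (A_R/A_S)·exp[(E_S−E_R)/(RT)].
(E_S−E_R)/(RT) = (149−102)×10³/(8.314×786) = 47000/6535 = 7.192.
k_R/k_S = (1.70×10^5/2.11×10^9)·exp(7.192) = 8.057×10^-5 × 1329 = 0.107.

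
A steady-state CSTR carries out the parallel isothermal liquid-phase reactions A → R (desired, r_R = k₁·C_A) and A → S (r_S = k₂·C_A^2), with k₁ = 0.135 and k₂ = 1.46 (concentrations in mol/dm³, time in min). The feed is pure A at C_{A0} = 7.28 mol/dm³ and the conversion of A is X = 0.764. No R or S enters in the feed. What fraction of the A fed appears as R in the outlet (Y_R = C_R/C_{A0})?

Exit C_A = C_{A0}(1−X) = 7.28×0.236 = 1.718 mol/dm³.
Rates in a CSTR are evaluated at the outlet concentration: r_R = 0.135×1.718 = 0.2319, r_S = 1.46×1.718^2 = 4.310.
Fraction of consumed A going to R: r_R/(r_R+r_S) = 0.05107.
C_R = 0.05107·C_{A0}·X = 0.05107×7.28×0.764 = 0.284 mol/dm³; Y_R = C_R/C_{A0} = 0.0390.

0.0390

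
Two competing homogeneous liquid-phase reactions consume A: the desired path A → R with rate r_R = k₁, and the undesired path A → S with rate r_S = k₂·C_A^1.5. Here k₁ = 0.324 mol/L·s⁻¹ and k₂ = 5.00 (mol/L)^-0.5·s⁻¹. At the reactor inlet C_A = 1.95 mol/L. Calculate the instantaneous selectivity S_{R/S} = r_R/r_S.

0.0238

S_{R/S} = r_R/r_S = (k₁)/(k₂·C_A^1.5) = (k₁/k₂)·C_A^-1.5.
= (0.324) / (5.00×1.950^1.5) = 0.3240/13.62 = 0.0238.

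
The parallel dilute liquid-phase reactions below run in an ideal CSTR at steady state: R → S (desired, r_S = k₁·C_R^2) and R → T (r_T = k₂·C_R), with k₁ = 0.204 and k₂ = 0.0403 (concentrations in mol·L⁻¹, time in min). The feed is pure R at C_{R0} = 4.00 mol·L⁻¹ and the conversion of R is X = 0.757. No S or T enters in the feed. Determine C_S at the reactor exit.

2.52 mol·L⁻¹

Exit C_R = C_{R0}(1−X) = 4.00×0.243 = 0.9720 mol·L⁻¹.
Rates in a CSTR are evaluated at the outlet concentration: r_S = 0.204×0.9720^2 = 0.1927, r_T = 0.0403×0.9720 = 0.03917.
Fraction of consumed R going to S: r_S/(r_S+r_T) = 0.8311.
C_S = 0.8311·C_{R0}·X = 0.8311×4.00×0.757 = 2.52 mol·L⁻¹.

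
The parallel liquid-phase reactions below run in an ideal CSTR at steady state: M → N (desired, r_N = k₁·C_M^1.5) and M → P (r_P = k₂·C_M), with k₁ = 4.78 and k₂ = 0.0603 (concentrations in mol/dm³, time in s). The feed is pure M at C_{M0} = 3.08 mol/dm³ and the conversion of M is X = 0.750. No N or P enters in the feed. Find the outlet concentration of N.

2.28 mol/dm³

Exit C_M = C_{M0}(1−X) = 3.08×0.250 = 0.7700 mol/dm³.
In a CSTR the entire volume is at exit conditions, so r_N = 4.78×0.7700^1.5 = 3.230 and r_P = 0.0603×0.7700 = 0.04643.
Fraction of consumed M going to N: r_N/(r_N+r_P) = 0.9858.
C_N = 0.9858·C_{M0}·X = 0.9858×3.08×0.750 = 2.28 mol/dm³.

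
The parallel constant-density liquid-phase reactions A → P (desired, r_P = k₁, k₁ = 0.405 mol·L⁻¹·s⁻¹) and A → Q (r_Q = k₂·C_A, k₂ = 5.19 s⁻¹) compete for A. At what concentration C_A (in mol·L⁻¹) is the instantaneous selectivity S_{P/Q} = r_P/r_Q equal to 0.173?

S_{P/Q} = (k₁/k₂)·C_A⁻¹ ⇒ C_A = (S·k₂/k₁)^(-1).
= (0.173×5.19/0.405)^(-1) = (2.217)^(-1) = 0.451 mol·L⁻¹.

0.451 mol·L⁻¹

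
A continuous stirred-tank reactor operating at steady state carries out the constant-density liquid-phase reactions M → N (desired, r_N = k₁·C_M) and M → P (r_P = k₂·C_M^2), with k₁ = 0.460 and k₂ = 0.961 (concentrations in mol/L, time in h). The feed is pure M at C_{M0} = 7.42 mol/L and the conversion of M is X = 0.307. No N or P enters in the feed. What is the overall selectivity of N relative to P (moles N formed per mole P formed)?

0.0931

Exit C_M = C_{M0}(1−X) = 7.42×0.693 = 5.142 mol/L.
A CSTR operates uniformly at the exit composition, giving r_N = 2.365 and r_P = 25.41 (each k·C_M^n at C_M = 5.142).
Overall selectivity = C_N/C_P = r_Nτ/(r_Pτ) = r_N/r_P = 0.0931.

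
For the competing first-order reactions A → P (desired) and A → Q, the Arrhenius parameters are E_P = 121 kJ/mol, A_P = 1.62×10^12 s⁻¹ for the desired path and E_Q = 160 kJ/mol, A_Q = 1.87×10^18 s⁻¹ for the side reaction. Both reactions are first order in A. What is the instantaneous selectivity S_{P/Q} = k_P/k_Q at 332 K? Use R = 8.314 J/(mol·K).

1.19

Since both paths have the same order in A, the concentration cancels and S_{P/Q} = k_P/k_Q = (A_P/A_Q)·exp[(E_Q−E_P)/(RT)].
(E_Q−E_P)/(RT) = (160−121)×10³/(8.314×332) = 39000/2760 = 14.13.
k_P/k_Q = (1.62×10^12/1.87×10^18)·exp(14.13) = 8.663×10^-7 × 1.368×10^6 = 1.19.
Since E_P < E_Q, lowering the temperature improves selectivity toward P.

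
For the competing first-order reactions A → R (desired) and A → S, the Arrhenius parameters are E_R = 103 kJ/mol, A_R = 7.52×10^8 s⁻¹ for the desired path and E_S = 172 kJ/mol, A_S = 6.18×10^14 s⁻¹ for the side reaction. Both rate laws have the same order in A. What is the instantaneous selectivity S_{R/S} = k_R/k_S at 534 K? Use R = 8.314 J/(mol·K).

Since both paths have the same order in A, the concentration cancels and S_{R/S} = k_R/k_S = (A_R/A_S)·exp[(E_S−E_R)/(RT)].
(E_S−E_R)/(RT) = (172−103)×10³/(8.314×534) = 69000/4440 = 15.54.
k_R/k_S = (7.52×10^8/6.18×10^14)·exp(15.54) = 1.217×10^-6 × 5.619×10^6 = 6.84.

6.84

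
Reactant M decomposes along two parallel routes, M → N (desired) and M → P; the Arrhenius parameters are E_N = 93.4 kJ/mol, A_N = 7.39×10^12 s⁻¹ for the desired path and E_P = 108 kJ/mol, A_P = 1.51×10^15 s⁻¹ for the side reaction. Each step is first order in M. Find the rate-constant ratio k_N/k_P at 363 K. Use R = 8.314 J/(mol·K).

Since both paths have the same order in M, the concentration cancels and S_{N/P} = k_N/k_P = (A_N/A_P)·exp[(E_P−E_N)/(RT)].
(E_P−E_N)/(RT) = (108−93.4)×10³/(8.314×363) = 14600/3018 = 4.838.
k_N/k_P = (7.39×10^12/1.51×10^15)·exp(4.838) = 0.004894 × 126.2 = 0.618.

0.618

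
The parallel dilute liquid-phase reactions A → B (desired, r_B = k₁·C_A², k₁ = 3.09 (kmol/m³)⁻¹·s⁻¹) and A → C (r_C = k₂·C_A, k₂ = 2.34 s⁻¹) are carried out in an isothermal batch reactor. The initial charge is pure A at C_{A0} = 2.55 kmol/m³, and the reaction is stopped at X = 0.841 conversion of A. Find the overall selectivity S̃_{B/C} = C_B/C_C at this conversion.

1.71

C_A = C_{A0}(1−X) = 0.4055 kmol/m³.
Along a PFR/batch, dC_C/dC_A = −r_C/(r_B+r_C) = −k₂/(k₂+k₁·C_A).
Integrating from C_{A0} to C_A: C_C = (2.34/3.09)·ln[(2.34+3.09·2.55)/(2.34+3.09·0.405)] = 0.7573·ln(10.22/3.593) = 0.7916 kmol/m³.
Then C_B = (C_{A0}−C_A) − C_C = 2.145 − 0.7916 = 1.353 kmol/m³.
S̃_{B/C} = C_B/C_C = 1.353/0.7916 = 1.71.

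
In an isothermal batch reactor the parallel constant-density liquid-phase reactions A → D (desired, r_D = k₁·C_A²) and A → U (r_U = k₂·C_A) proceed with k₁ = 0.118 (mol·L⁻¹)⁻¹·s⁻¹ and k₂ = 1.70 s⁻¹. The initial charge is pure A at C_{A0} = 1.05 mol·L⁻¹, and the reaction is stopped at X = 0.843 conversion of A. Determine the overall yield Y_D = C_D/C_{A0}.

0.0339

C_A = C_{A0}(1−X) = 0.1649 mol·L⁻¹.
Along a PFR/batch, dC_U/dC_A = −r_U/(r_D+r_U) = −k₂/(k₂+k₁·C_A).
Integrating from C_{A0} to C_A: C_U = (1.70/0.118)·ln[(1.70+0.118·1.05)/(1.70+0.118·0.165)] = 14.41·ln(1.824/1.719) = 0.8496 mol·L⁻¹.
Then C_D = (C_{A0}−C_A) − C_U = 0.8851 − 0.8496 = 0.03556 mol·L⁻¹.
Y_D = C_D/C_{A0} = 0.03556/1.05 = 0.0339.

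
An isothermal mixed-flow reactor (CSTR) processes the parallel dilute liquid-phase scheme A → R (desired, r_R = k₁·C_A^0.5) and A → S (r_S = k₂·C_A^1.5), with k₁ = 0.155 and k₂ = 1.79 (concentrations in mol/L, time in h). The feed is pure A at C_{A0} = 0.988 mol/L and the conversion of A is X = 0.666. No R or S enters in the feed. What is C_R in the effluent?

0.137 mol/L

Exit C_A = C_{A0}(1−X) = 0.988×0.334 = 0.3300 mol/L.
In a CSTR the entire volume is at exit conditions, so r_R = 0.155×0.3300^0.5 = 0.08904 and r_S = 1.79×0.3300^1.5 = 0.3393.
Fraction of consumed A going to R: r_R/(r_R+r_S) = 0.2079.
C_R = 0.2079·C_{A0}·X = 0.2079×0.988×0.666 = 0.137 mol/L.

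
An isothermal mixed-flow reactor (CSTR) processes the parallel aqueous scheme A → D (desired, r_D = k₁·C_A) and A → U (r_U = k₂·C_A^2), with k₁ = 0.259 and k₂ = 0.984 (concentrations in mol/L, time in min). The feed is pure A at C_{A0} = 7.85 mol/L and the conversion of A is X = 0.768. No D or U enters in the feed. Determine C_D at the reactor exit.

Exit C_A = C_{A0}(1−X) = 7.85×0.232 = 1.821 mol/L.
In a CSTR the entire volume is at exit conditions, so r_D = 0.259×1.821 = 0.4717 and r_U = 0.984×1.821^2 = 3.264.
Fraction of consumed A going to D: r_D/(r_D+r_U) = 0.1263.
C_D = 0.1263·C_{A0}·X = 0.1263×7.85×0.768 = 0.761 mol/L.

0.761 mol/L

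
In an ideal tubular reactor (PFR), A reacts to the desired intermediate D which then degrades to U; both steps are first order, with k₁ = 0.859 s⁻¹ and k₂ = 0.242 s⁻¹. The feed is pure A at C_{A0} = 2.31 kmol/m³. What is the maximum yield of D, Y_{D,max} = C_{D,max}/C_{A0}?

0.608

At the optimum, C_{D,max}/C_{A0} = (k₁/k₂)^[k₂/(k₂−k₁)].
= (0.859/0.242)^(0.242/(0.242−0.859)) = (3.550)^(-0.3922) = 0.6084.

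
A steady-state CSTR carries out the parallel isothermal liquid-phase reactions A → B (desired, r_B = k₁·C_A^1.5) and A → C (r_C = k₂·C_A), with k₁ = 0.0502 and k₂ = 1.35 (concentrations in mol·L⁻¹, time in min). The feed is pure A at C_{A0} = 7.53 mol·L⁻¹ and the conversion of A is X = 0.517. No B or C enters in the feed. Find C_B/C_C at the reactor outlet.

Exit C_A = C_{A0}(1−X) = 7.53×0.483 = 3.637 mol·L⁻¹.
A CSTR operates uniformly at the exit composition, giving r_B = 0.3482 and r_C = 4.910 (each k·C_A^n at C_A = 3.637).
Overall selectivity = C_B/C_C = r_Bτ/(r_Cτ) = r_B/r_C = 0.0709.

0.0709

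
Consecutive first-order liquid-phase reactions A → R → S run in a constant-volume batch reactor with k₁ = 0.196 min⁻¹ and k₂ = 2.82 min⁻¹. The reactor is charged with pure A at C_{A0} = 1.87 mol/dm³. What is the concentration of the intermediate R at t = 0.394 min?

The intermediate concentration in a first-order A→B→C sequence is C_R = k₁C_{A0}(e^(−k₁t) − e^(−k₂t))/(k₂−k₁).
e^(−k₁t) = e^(−0.196×0.394) = e^(−0.07722) = 0.9257; e^(−k₂t) = e^(−1.111) = 0.3292.
C_R = 0.196×1.87/(2.82−0.196) × (0.9257−0.3292) = 0.1397×0.5965 = 0.08332 mol/dm³.

0.0833 mol/dm³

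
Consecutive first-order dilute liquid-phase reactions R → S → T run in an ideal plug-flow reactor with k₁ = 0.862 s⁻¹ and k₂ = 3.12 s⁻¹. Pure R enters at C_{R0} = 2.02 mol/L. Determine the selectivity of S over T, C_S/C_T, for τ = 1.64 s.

0.136

The intermediate concentration in a first-order A→B→C sequence is C_S = k₁C_{R0}(e^(−k₁τ) − e^(−k₂τ))/(k₂−k₁).
e^(−k₁τ) = e^(−0.862×1.64) = e^(−1.414) = 0.2432; e^(−k₂τ) = e^(−5.117) = 0.005995.
C_S = 0.862×2.02/(3.12−0.862) × (0.2432−0.005995) = 0.7711×0.2373 = 0.1830 mol/L.
C_R = C_{R0}e^(−k₁τ) = 0.4914 mol/L, so C_T = C_{R0}−C_R−C_S = 1.346 mol/L; C_S/C_T = 0.136.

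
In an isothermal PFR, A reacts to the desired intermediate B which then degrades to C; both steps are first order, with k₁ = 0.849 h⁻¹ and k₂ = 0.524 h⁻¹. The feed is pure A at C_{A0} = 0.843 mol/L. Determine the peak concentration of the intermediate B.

0.387 mol/L

Evaluating C_B at τ_opt = ln(k₂/k₁)/(k₂−k₁) gives C_{B,max}/C_{A0} = (k₁/k₂)^[k₂/(k₂−k₁)].
= (0.849/0.524)^(0.524/(0.524−0.849)) = (1.620)^(-1.612) = 0.4593.
C_{B,max} = 0.4593×0.843 = 0.387 mol/L.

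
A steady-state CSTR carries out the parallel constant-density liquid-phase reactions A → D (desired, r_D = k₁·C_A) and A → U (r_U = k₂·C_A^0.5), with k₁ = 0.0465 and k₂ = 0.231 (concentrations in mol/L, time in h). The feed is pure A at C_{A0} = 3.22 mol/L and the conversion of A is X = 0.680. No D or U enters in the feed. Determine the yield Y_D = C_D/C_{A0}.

Exit C_A = C_{A0}(1−X) = 3.22×0.320 = 1.030 mol/L.
A CSTR operates uniformly at the exit composition, giving r_D = 0.04791 and r_U = 0.2345 (each k·C_A^n at C_A = 1.030).
Fraction of consumed A going to D: r_D/(r_D+r_U) = 0.1697.
C_D = 0.1697·C_{A0}·X = 0.1697×3.22×0.680 = 0.372 mol/L; Y_D = C_D/C_{A0} = 0.115.

0.115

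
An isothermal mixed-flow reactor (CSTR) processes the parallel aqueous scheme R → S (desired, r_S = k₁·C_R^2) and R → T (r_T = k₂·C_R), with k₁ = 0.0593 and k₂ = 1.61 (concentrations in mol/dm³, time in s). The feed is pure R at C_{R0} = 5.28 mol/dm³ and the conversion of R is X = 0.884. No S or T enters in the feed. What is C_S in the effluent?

Exit C_R = C_{R0}(1−X) = 5.28×0.116 = 0.6125 mol/dm³.
In a CSTR the entire volume is at exit conditions, so r_S = 0.0593×0.6125^2 = 0.02225 and r_T = 1.61×0.6125 = 0.9861.
Fraction of consumed R going to S: r_S/(r_S+r_T) = 0.02206.
C_S = 0.02206·C_{R0}·X = 0.02206×5.28×0.884 = 0.103 mol/dm³.

0.103 mol/dm³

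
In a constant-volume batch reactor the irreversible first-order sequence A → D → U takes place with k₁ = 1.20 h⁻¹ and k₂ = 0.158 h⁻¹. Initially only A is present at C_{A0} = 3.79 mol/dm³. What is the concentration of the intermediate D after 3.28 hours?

The intermediate concentration in a first-order A→B→C sequence is C_D = k₁C_{A0}(e^(−k₁t) − e^(−k₂t))/(k₂−k₁).
e^(−k₁t) = e^(−1.20×3.28) = e^(−3.936) = 0.01953; e^(−k₂t) = e^(−0.5182) = 0.5956.
C_D = 1.20×3.79/(0.158−1.20) × (0.01953−0.5956) = (-4.365)×(-0.5760) = 2.514 mol/dm³.

2.51 mol/dm³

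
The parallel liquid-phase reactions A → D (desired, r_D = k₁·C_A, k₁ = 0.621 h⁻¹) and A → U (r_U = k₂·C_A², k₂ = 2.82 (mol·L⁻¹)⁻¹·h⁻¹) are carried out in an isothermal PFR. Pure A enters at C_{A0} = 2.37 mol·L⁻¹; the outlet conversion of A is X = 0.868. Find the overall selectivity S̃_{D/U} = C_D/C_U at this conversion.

0.204

C_A = C_{A0}(1−X) = 0.3128 mol·L⁻¹.
Along a PFR/batch, dC_D/dC_A = −r_D/(r_D+r_U) = −k₁/(k₁+k₂·C_A).
Integrating from C_{A0} to C_A: C_D = (0.621/2.82)·ln[(0.621+2.82·2.37)/(0.621+2.82·0.313)] = 0.2202·ln(7.304/1.503) = 0.3481 mol·L⁻¹.
C_U = (C_{A0}−C_A)−C_D = 1.709 mol·L⁻¹; S̃_{D/U} = 0.3481/1.709 = 0.204.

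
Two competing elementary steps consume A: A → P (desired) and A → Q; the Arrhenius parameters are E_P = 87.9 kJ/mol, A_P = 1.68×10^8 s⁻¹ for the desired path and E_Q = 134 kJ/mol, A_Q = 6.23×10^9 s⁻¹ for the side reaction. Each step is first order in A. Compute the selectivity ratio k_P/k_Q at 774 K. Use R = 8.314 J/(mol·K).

k_P/k_Q = (A_P/A_Q)·exp[−(E_P−E_Q)/(RT)] = (A_P/A_Q)·exp[(E_Q−E_P)/(RT)].
(E_Q−E_P)/(RT) = (134−87.9)×10³/(8.314×774) = 46100/6435 = 7.164.
k_P/k_Q = (1.68×10^8/6.23×10^9)·exp(7.164) = 0.02697 × 1292 = 34.8.
Since E_P < E_Q, lowering the temperature improves selectivity toward P.

34.8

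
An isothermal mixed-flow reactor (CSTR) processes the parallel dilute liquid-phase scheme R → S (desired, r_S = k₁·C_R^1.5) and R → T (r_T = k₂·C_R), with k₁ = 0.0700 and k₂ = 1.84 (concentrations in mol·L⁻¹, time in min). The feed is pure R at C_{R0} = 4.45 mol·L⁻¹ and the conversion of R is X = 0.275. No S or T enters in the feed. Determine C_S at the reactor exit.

0.0783 mol·L⁻¹

Exit C_R = C_{R0}(1−X) = 4.45×0.725 = 3.226 mol·L⁻¹.
In a CSTR the entire volume is at exit conditions, so r_S = 0.0700×3.226^1.5 = 0.4056 and r_T = 1.84×3.226 = 5.936.
Fraction of consumed R going to S: r_S/(r_S+r_T) = 0.06396.
C_S = 0.06396·C_{R0}·X = 0.06396×4.45×0.275 = 0.0783 mol·L⁻¹.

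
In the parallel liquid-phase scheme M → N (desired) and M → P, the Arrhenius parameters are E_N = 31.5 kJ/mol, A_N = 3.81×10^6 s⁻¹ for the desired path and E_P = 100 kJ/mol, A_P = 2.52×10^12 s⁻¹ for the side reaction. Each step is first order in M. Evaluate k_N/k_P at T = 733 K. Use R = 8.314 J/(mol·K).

Since both paths have the same order in M, the concentration cancels and S_{N/P} = k_N/k_P = (A_N/A_P)·exp[(E_P−E_N)/(RT)].
(E_P−E_N)/(RT) = (100−31.5)×10³/(8.314×733) = 68500/6094 = 11.24.
k_N/k_P = (3.81×10^6/2.52×10^12)·exp(11.24) = 1.512×10^-6 × 76135 = 0.115.
Since E_N < E_P, lowering the temperature improves selectivity toward N.

0.115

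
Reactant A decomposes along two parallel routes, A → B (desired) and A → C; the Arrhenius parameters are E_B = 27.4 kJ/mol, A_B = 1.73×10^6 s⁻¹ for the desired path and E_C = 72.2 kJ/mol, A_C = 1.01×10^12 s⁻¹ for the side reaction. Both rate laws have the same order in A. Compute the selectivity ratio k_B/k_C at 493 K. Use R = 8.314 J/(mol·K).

0.0956

With equal orders, S_{B/C} = k_B/k_C = (A_B/A_C)·exp[(E_C−E_B)/(RT)].
(E_C−E_B)/(RT) = (72.2−27.4)×10³/(8.314×493) = 44800/4099 = 10.93.
k_B/k_C = (1.73×10^6/1.01×10^12)·exp(10.93) = 1.713×10^-6 × 55828 = 0.0956.
Since E_B < E_C, lowering the temperature improves selectivity toward B.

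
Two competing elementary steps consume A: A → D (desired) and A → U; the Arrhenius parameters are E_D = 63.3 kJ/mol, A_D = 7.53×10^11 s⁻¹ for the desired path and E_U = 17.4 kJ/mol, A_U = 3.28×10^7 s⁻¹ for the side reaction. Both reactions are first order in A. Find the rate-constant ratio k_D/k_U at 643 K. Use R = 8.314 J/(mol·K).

With equal orders, S_{D/U} = k_D/k_U = (A_D/A_U)·exp[(E_U−E_D)/(RT)].
(E_U−E_D)/(RT) = (17.4−63.3)×10³/(8.314×643) = -45900/5346 = -8.586.
k_D/k_U = (7.53×10^11/3.28×10^7)·exp(-8.586) = 22957 × 1.867×10^-4 = 4.29.
Since E_D > E_U, raising the temperature improves selectivity toward D.

4.29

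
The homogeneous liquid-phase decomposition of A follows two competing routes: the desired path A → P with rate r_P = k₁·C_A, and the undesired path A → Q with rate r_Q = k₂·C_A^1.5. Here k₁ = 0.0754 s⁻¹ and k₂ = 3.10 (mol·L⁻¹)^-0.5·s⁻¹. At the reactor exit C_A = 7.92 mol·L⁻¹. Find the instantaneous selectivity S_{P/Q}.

0.00864

S_{P/Q} = r_P/r_Q = (k₁·C_A)/(k₂·C_A^1.5) = (k₁/k₂)·C_A^-0.5.
= (0.0754×7.920) / (3.10×7.920^1.5) = 0.5972/69.10 = 0.00864.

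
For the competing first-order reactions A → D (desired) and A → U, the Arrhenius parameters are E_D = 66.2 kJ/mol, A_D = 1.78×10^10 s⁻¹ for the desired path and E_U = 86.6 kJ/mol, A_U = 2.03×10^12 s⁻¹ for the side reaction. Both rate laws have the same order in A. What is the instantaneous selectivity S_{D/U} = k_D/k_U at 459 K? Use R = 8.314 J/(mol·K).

With equal orders, S_{D/U} = k_D/k_U = (A_D/A_U)·exp[(E_U−E_D)/(RT)].
(E_U−E_D)/(RT) = (86.6−66.2)×10³/(8.314×459) = 20400/3816 = 5.346.
k_D/k_U = (1.78×10^10/2.03×10^12)·exp(5.346) = 0.008768 × 209.7 = 1.84.
Since E_D < E_U, lowering the temperature improves selectivity toward D.

1.84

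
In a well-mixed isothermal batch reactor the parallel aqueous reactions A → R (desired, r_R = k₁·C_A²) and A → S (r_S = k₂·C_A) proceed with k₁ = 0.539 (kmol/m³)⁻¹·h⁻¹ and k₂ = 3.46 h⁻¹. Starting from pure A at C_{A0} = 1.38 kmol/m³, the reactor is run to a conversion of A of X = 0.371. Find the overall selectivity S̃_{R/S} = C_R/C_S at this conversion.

C_A = C_{A0}(1−X) = 0.8680 kmol/m³.
Along a PFR/batch, dC_S/dC_A = −r_S/(r_R+r_S) = −k₂/(k₂+k₁·C_A).
Integrating from C_{A0} to C_A: C_S = (3.46/0.539)·ln[(3.46+0.539·1.38)/(3.46+0.539·0.868)] = 6.419·ln(4.204/3.928) = 0.4359 kmol/m³.
Then C_R = (C_{A0}−C_A) − C_S = 0.5120 − 0.4359 = 0.07612 kmol/m³.
S̃_{R/S} = C_R/C_S = 0.07612/0.4359 = 0.175.

0.175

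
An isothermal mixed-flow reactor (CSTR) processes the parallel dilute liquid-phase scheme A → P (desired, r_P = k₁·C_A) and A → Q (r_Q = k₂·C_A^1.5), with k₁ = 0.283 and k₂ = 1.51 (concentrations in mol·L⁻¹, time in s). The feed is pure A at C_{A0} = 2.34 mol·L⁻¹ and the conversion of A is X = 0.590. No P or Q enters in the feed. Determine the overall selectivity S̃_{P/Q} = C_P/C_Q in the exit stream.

0.191

Exit C_A = C_{A0}(1−X) = 2.34×0.410 = 0.9594 mol·L⁻¹.
In a CSTR the entire volume is at exit conditions, so r_P = 0.283×0.9594 = 0.2715 and r_Q = 1.51×0.9594^1.5 = 1.419.
Overall selectivity = C_P/C_Q = r_Pτ/(r_Qτ) = r_P/r_Q = 0.191.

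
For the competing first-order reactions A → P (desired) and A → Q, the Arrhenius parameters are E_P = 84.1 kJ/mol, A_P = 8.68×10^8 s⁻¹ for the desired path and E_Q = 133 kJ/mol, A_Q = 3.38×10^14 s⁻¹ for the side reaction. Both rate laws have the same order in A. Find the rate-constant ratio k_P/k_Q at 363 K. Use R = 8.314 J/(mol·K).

28.0

k_P/k_Q = (A_P/A_Q)·exp[−(E_P−E_Q)/(RT)] = (A_P/A_Q)·exp[(E_Q−E_P)/(RT)].
(E_Q−E_P)/(RT) = (133−84.1)×10³/(8.314×363) = 48900/3018 = 16.20.
k_P/k_Q = (8.68×10^8/3.38×10^14)·exp(16.20) = 2.568×10^-6 × 1.088×10^7 = 28.0.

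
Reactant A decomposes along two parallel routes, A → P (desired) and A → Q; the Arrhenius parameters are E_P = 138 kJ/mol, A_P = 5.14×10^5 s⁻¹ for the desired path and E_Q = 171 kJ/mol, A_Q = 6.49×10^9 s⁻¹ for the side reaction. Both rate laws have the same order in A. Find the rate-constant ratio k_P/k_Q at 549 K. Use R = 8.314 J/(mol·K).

0.109

With equal orders, S_{P/Q} = k_P/k_Q = (A_P/A_Q)·exp[(E_Q−E_P)/(RT)].
(E_Q−E_P)/(RT) = (171−138)×10³/(8.314×549) = 33000/4564 = 7.230.
k_P/k_Q = (5.14×10^5/6.49×10^9)·exp(7.230) = 7.920×10^-5 × 1380 = 0.109.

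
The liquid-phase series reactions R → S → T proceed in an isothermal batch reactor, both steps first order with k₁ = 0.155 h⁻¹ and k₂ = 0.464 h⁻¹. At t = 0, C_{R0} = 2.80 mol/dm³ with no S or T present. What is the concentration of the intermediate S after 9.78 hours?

0.293 mol/dm³

Solving the coupled first-order balances gives C_S(t) = [k₁/(k₂−k₁)]·C_{R0}·(e^(−k₁t) − e^(−k₂t)).
e^(−k₁t) = e^(−0.155×9.78) = e^(−1.516) = 0.2196; e^(−k₂t) = e^(−4.538) = 0.01070.
C_S = 0.155×2.80/(0.464−0.155) × (0.2196−0.01070) = 1.405×0.2089 = 0.2934 mol/dm³.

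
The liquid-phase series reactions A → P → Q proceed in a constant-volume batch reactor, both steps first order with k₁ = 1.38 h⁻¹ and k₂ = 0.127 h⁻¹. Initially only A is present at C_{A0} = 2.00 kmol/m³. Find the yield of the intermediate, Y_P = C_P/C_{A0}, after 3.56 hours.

The intermediate concentration in a first-order A→B→C sequence is C_P = k₁C_{A0}(e^(−k₁t) − e^(−k₂t))/(k₂−k₁).
e^(−k₁t) = e^(−1.38×3.56) = e^(−4.913) = 0.007352; e^(−k₂t) = e^(−0.4521) = 0.6363.
C_P = 1.38×2.00/(0.127−1.38) × (0.007352−0.6363) = (-2.203)×(-0.6289) = 1.385 kmol/m³.
Y_P = C_P/C_{A0} = 1.385/2.00 = 0.693.

0.693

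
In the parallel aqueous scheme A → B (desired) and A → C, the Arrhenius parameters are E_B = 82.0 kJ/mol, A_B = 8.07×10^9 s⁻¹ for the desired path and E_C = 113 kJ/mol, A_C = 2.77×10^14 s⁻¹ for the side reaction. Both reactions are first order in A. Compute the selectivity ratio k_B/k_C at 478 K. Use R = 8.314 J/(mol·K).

0.0711

k_B/k_C = (A_B/A_C)·exp[−(E_B−E_C)/(RT)] = (A_B/A_C)·exp[(E_C−E_B)/(RT)].
(E_C−E_B)/(RT) = (113−82.0)×10³/(8.314×478) = 31000/3974 = 7.801.
k_B/k_C = (8.07×10^9/2.77×10^14)·exp(7.801) = 2.913×10^-5 × 2442 = 0.0711.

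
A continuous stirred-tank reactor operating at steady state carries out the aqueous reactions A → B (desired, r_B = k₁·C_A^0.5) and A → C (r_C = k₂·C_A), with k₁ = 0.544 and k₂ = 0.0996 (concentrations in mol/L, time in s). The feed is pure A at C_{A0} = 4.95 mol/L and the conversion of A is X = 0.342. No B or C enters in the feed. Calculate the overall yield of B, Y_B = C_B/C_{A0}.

Exit C_A = C_{A0}(1−X) = 4.95×0.658 = 3.257 mol/L.
Rates in a CSTR are evaluated at the outlet concentration: r_B = 0.544×3.257^0.5 = 0.9818, r_C = 0.0996×3.257 = 0.3244.
Fraction of consumed A going to B: r_B/(r_B+r_C) = 0.7516.
C_B = 0.7516·C_{A0}·X = 0.7516×4.95×0.342 = 1.27 mol/L; Y_B = C_B/C_{A0} = 0.257.

0.257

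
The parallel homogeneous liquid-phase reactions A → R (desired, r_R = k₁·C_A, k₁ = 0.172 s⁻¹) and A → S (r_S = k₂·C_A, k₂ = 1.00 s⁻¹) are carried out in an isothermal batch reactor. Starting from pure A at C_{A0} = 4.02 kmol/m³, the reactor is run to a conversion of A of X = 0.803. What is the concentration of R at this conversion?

0.474 kmol/m³

C_A = C_{A0}(1−X) = 0.7919 kmol/m³.
Both paths are first order in A, so the instantaneous fraction to R is constant: dC_R/d(−C_A) = k₁/(k₁+k₂) = 0.1468.
C_R = 0.1468·(C_{A0}−C_A) = 0.1468×3.228 = 0.474 kmol/m³.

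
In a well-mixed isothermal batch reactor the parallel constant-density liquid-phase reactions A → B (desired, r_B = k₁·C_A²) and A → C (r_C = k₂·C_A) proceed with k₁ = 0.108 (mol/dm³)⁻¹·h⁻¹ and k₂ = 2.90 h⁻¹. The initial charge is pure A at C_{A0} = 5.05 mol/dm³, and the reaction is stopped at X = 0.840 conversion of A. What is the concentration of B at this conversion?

0.411 mol/dm³

C_A = C_{A0}(1−X) = 0.8080 mol/dm³.
Along a PFR/batch, dC_C/dC_A = −r_C/(r_B+r_C) = −k₂/(k₂+k₁·C_A).
Integrating from C_{A0} to C_A: C_C = (2.90/0.108)·ln[(2.90+0.108·5.05)/(2.90+0.108·0.808)] = 26.85·ln(3.445/2.987) = 3.831 mol/dm³.
Then C_B = (C_{A0}−C_A) − C_C = 4.242 − 3.831 = 0.4107 mol/dm³.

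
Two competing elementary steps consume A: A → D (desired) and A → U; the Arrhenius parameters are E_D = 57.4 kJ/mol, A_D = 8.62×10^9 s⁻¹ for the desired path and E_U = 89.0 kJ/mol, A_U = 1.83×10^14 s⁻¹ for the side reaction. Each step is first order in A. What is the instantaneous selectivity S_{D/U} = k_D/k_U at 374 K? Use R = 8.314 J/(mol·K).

With equal orders, S_{D/U} = k_D/k_U = (A_D/A_U)·exp[(E_U−E_D)/(RT)].
(E_U−E_D)/(RT) = (89.0−57.4)×10³/(8.314×374) = 31600/3109 = 10.16.
k_D/k_U = (8.62×10^9/1.83×10^14)·exp(10.16) = 4.710×10^-5 × 25916 = 1.22.
Since E_D < E_U, lowering the temperature improves selectivity toward D.

1.22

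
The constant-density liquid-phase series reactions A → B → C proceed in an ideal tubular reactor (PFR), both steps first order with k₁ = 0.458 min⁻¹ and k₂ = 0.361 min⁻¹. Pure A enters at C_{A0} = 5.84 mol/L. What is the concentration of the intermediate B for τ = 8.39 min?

The intermediate concentration in a first-order A→B→C sequence is C_B = k₁C_{A0}(e^(−k₁τ) − e^(−k₂τ))/(k₂−k₁).
e^(−k₁τ) = e^(−0.458×8.39) = e^(−3.843) = 0.02144; e^(−k₂τ) = e^(−3.029) = 0.04837.
C_B = 0.458×5.84/(0.361−0.458) × (0.02144−0.04837) = (-27.57)×(-0.02694) = 0.7428 mol/L.

0.743 mol/L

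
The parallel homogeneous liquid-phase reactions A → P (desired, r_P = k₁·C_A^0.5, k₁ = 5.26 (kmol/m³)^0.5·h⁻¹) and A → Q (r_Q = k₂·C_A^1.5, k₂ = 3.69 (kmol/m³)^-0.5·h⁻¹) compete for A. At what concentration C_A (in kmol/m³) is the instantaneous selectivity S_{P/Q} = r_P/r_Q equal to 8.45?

0.169 kmol/m³

S_{P/Q} = (k₁/k₂)·C_A⁻¹ ⇒ C_A = (S·k₂/k₁)^(-1).
= (8.45×3.69/5.26)^(-1) = (5.928)^(-1) = 0.169 kmol/m³.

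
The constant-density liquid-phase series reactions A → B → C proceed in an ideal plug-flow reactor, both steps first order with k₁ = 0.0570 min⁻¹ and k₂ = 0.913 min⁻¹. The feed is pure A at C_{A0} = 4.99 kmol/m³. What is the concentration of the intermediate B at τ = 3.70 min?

0.258 kmol/m³

For first-order series with pure A initially, C_B(τ) = k₁C_{A0}/(k₂−k₁)·(e^(−k₁τ) − e^(−k₂τ)).
e^(−k₁τ) = e^(−0.0570×3.70) = e^(−0.2109) = 0.8099; e^(−k₂τ) = e^(−3.378) = 0.03411.
C_B = 0.0570×4.99/(0.913−0.0570) × (0.8099−0.03411) = 0.3323×0.7757 = 0.2578 kmol/m³.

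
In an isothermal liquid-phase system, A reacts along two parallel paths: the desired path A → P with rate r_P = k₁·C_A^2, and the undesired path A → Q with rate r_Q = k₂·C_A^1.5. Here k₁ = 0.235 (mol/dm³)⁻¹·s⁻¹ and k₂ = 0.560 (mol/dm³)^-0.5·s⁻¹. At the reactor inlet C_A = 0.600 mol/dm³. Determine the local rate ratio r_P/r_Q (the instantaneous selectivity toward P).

S_{P/Q} = r_P/r_Q = (k₁·C_A^2)/(k₂·C_A^1.5) = (k₁/k₂)·C_A^0.5.
= (0.235×0.6000^2) / (0.560×0.6000^1.5) = 0.08460/0.2603 = 0.325.
Since the desired path is higher order in A, keeping C_A high (PFR or concentrated feed) favours P.

0.325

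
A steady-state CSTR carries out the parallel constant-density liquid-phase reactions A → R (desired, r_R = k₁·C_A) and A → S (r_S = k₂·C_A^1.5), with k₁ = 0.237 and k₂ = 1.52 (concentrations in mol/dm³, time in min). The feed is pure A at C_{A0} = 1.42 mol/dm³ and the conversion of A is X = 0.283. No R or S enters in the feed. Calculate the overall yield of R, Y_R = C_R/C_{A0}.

Exit C_A = C_{A0}(1−X) = 1.42×0.717 = 1.018 mol/dm³.
A CSTR operates uniformly at the exit composition, giving r_R = 0.2413 and r_S = 1.562 (each k·C_A^n at C_A = 1.018).
Fraction of consumed A going to R: r_R/(r_R+r_S) = 0.1338.
C_R = 0.1338·C_{A0}·X = 0.1338×1.42×0.283 = 0.0538 mol/dm³; Y_R = C_R/C_{A0} = 0.0379.

0.0379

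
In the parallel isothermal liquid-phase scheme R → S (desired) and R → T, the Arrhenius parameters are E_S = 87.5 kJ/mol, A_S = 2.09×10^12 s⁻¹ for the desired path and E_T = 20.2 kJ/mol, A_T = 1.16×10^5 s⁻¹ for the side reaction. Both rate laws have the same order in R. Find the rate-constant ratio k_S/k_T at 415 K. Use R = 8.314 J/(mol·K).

0.0609

k_S/k_T = (A_S/A_T)·exp[−(E_S−E_T)/(RT)] = (A_S/A_T)·exp[(E_T−E_S)/(RT)].
(E_T−E_S)/(RT) = (20.2−87.5)×10³/(8.314×415) = -67300/3450 = -19.51.
k_S/k_T = (2.09×10^12/1.16×10^5)·exp(-19.51) = 1.802×10^7 × 3.380×10^-9 = 0.0609.
Since E_S > E_T, raising the temperature improves selectivity toward S.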